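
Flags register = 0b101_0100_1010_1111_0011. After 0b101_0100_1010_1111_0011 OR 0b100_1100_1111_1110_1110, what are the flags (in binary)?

0b1011100111111111111

OR bit by bit (1 where either bit is 1):
  1010100101011110011
| 1001100111111101110
= 1011100111111111111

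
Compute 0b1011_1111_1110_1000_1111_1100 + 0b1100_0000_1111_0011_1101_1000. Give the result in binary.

0b1100000001101110011010100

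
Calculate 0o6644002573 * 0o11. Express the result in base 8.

0o75304030523

Multiply each base-8 digit by 9, carrying:
  3×9 = 27 → write 3 carry 3
  7×9+3 = 66 → write 2 carry 8
  5×9+8 = 53 → write 5 carry 6
  2×9+6 = 24 → write 0 carry 3
  0×9+3 = 3 → write 3
  0×9 = 0 → write 0
  4×9 = 36 → write 4 carry 4
  4×9+4 = 40 → write 0 carry 5
  6×9+5 = 59 → write 3 carry 7
  6×9+7 = 61 → write 5 carry 7
  remaining carry: 7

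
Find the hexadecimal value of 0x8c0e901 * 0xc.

Multiply each base-16 digit by 12, carrying:
  1×12 = 12 → write c
  0×12 = 0 → write 0
  9×12 = 108 → write c carry 6
  e×12+6 = 174 → write e carry 10
  0×12+10 = 10 → write a
  c×12 = 144 → write 0 carry 9
  8×12+9 = 105 → write 9 carry 6
  remaining carry: 6

0x690aec0c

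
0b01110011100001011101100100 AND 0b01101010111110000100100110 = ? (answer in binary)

0b01100010100000000100100100

AND bit by bit (1 only where both bits are 1):
  01110011100001011101100100
& 01101010111110000100100110
= 01100010100000000100100100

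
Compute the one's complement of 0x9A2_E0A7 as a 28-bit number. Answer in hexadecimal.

Each hex digit d becomes F−d:
  9→6, A→5, 2→D, E→1, 0→F, A→5, 7→8

0x65D1F58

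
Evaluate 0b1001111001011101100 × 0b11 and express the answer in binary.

0b11101101100011000100

Multiply each base-2 digit by 3, carrying:
  0×3 = 0 → write 0
  0×3 = 0 → write 0
  1×3 = 3 → write 1 carry 1
  1×3+1 = 4 → write 0 carry 2
  0×3+2 = 2 → write 0 carry 1
  1×3+1 = 4 → write 0 carry 2
  1×3+2 = 5 → write 1 carry 2
  1×3+2 = 5 → write 1 carry 2
  0×3+2 = 2 → write 0 carry 1
  1×3+1 = 4 → write 0 carry 2
  0×3+2 = 2 → write 0 carry 1
  0×3+1 = 1 → write 1
  1×3 = 3 → write 1 carry 1
  1×3+1 = 4 → write 0 carry 2
  1×3+2 = 5 → write 1 carry 2
  1×3+2 = 5 → write 1 carry 2
  0×3+2 = 2 → write 0 carry 1
  0×3+1 = 1 → write 1
  1×3 = 3 → write 1 carry 1
  remaining carry: 1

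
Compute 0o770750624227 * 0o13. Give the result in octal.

0o12662400537175

Multiply each base-8 digit by 11, carrying:
  7×11 = 77 → write 5 carry 9
  2×11+9 = 31 → write 7 carry 3
  2×11+3 = 25 → write 1 carry 3
  4×11+3 = 47 → write 7 carry 5
  2×11+5 = 27 → write 3 carry 3
  6×11+3 = 69 → write 5 carry 8
  0×11+8 = 8 → write 0 carry 1
  5×11+1 = 56 → write 0 carry 7
  7×11+7 = 84 → write 4 carry 10
  0×11+10 = 10 → write 2 carry 1
  7×11+1 = 78 → write 6 carry 9
  7×11+9 = 86 → write 6 carry 10
  remaining carry: 12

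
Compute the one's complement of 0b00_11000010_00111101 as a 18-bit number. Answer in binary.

Invert each bit: 001100001000111101 → 110011110111000010.

0b110011110111000010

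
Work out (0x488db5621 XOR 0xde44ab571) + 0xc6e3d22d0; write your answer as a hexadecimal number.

0x15dacf0620

First 0x488db5621 XOR 0xde44ab571 = 0x96c91e350.
Add column by column in base 16, right to left:
  0+0 = 0
  5+d = 2 carry 1
  3+2+1 = 6
  e+2 = 0 carry 1
  1+d+1 = f
  9+3 = c
  c+e = a carry 1
  6+6+1 = d
  9+c = 5 carry 1
  final carry 1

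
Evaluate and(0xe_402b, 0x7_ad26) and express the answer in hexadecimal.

0x60022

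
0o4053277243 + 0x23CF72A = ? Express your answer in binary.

0b100010111010100111010111001101

0o4053277243 = 0b100000101011010111111010100011 in binary.
0x23CF72A = 0b10001111001111011100101010 in binary.
Add column by column in base 2, right to left:
  1+0 = 1
  1+1 = 0 carry 1
  0+0+1 = 1
  0+1 = 1
  0+0 = 0
  1+1 = 0 carry 1
  0+0+1 = 1
  1+0 = 1
  0+1 = 1
  1+1 = 0 carry 1
  1+1+1 = 1 carry 1
  1+0+1 = 0 carry 1
  1+1+1 = 1 carry 1
  1+1+1 = 1 carry 1
  1+1+1 = 1 carry 1
  0+1+1 = 0 carry 1
  1+0+1 = 0 carry 1
  0+0+1 = 1
  1+1 = 0 carry 1
  1+1+1 = 1 carry 1
  0+1+1 = 0 carry 1
  1+1+1 = 1 carry 1
  0+0+1 = 1
  1+0 = 1
  0+0 = 0
  0+1 = 1
  0+0 = 0
  0+0 = 0
  0+0 = 0
  1+0 = 1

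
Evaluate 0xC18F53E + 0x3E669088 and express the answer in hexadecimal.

0x4A7F85C6

Add column by column in base 16, right to left:
  E+8 = 6 carry 1
  3+8+1 = C
  5+0 = 5
  F+9 = 8 carry 1
  8+6+1 = F
  1+6 = 7
  C+E = A carry 1
  0+3+1 = 4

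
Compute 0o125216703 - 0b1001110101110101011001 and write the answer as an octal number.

0o113340152

0b1001110101110101011001 = 0o11656531 in octal.
Subtract column by column in base 8:
  3-1 → 2
  0-3 → 5 (borrow)
  7-5-1 → 1
  6-6 → 0
  1-5 → 4 (borrow)
  2-6-1 → 3 (borrow)
  5-1-1 → 3
  2-1 → 1
  1-0 → 1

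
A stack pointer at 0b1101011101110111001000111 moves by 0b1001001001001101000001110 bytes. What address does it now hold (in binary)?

Add column by column in base 2, right to left:
  1+0 = 1
  1+1 = 0 carry 1
  1+1+1 = 1 carry 1
  0+1+1 = 0 carry 1
  0+0+1 = 1
  0+0 = 0
  1+0 = 1
  0+0 = 0
  0+0 = 0
  1+1 = 0 carry 1
  1+0+1 = 0 carry 1
  1+1+1 = 1 carry 1
  0+1+1 = 0 carry 1
  1+0+1 = 0 carry 1
  1+0+1 = 0 carry 1
  1+1+1 = 1 carry 1
  0+0+1 = 1
  1+0 = 1
  1+1 = 0 carry 1
  1+0+1 = 0 carry 1
  0+0+1 = 1
  1+1 = 0 carry 1
  0+0+1 = 1
  1+0 = 1
  1+1 = 0 carry 1
  final carry 1

0b10110100111000100001010101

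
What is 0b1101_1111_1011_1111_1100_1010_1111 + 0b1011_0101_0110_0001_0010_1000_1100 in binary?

0b11001010100100000111100111011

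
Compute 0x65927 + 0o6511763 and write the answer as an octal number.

0o10166432

0x65927 = 0o1454447 in octal.
Add column by column in base 8, right to left:
  7+3 = 2 carry 1
  4+6+1 = 3 carry 1
  4+7+1 = 4 carry 1
  4+1+1 = 6
  5+1 = 6
  4+5 = 1 carry 1
  1+6+1 = 0 carry 1
  final carry 1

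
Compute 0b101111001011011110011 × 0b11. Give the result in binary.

0b10001101100010011011001

Multiply each base-2 digit by 3, carrying:
  1×3 = 3 → write 1 carry 1
  1×3+1 = 4 → write 0 carry 2
  0×3+2 = 2 → write 0 carry 1
  0×3+1 = 1 → write 1
  1×3 = 3 → write 1 carry 1
  1×3+1 = 4 → write 0 carry 2
  1×3+2 = 5 → write 1 carry 2
  1×3+2 = 5 → write 1 carry 2
  0×3+2 = 2 → write 0 carry 1
  1×3+1 = 4 → write 0 carry 2
  1×3+2 = 5 → write 1 carry 2
  0×3+2 = 2 → write 0 carry 1
  1×3+1 = 4 → write 0 carry 2
  0×3+2 = 2 → write 0 carry 1
  0×3+1 = 1 → write 1
  1×3 = 3 → write 1 carry 1
  1×3+1 = 4 → write 0 carry 2
  1×3+2 = 5 → write 1 carry 2
  1×3+2 = 5 → write 1 carry 2
  0×3+2 = 2 → write 0 carry 1
  1×3+1 = 4 → write 0 carry 2
  remaining carry: 10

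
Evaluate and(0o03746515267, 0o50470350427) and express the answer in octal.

0o00440110027

AND each oct digit independently (no carries):
  0&5=0, 3&0=0, 7&4=4, 4&7=4, 6&0=0, 5&3=1, 1&5=1, 5&0=0, 2&4=0, 6&2=2, 7&7=7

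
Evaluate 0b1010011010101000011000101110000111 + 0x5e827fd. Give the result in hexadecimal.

0x2a089b384

0b1010011010101000011000101110000111 = 0x29aa18b87 in hexadecimal.
Add column by column in base 16, right to left:
  7+d = 4 carry 1
  8+f+1 = 8 carry 1
  b+7+1 = 3 carry 1
  8+2+1 = b
  1+8 = 9
  a+e = 8 carry 1
  a+5+1 = 0 carry 1
  9+0+1 = a
  2+0 = 2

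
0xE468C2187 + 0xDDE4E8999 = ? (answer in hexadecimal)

Add column by column in base 16, right to left:
  7+9 = 0 carry 1
  8+9+1 = 2 carry 1
  1+9+1 = B
  2+8 = A
  C+E = A carry 1
  8+4+1 = D
  6+E = 4 carry 1
  4+D+1 = 2 carry 1
  E+D+1 = C carry 1
  final carry 1

0x1C24DAAB20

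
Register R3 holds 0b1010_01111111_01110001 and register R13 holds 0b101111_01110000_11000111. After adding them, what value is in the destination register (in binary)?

Add column by column in base 2, right to left:
  1+1 = 0 carry 1
  0+1+1 = 0 carry 1
  0+1+1 = 0 carry 1
  0+0+1 = 1
  1+0 = 1
  1+0 = 1
  1+1 = 0 carry 1
  0+1+1 = 0 carry 1
  1+0+1 = 0 carry 1
  1+0+1 = 0 carry 1
  1+0+1 = 0 carry 1
  1+0+1 = 0 carry 1
  1+1+1 = 1 carry 1
  1+1+1 = 1 carry 1
  1+1+1 = 1 carry 1
  0+0+1 = 1
  0+1 = 1
  1+1 = 0 carry 1
  0+1+1 = 0 carry 1
  1+1+1 = 1 carry 1
  0+0+1 = 1
  0+1 = 1

0b1110011111000000111000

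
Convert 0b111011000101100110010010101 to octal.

0o730546225

Group the bits in threes: 111 011 000 101 100 110 010 010 101 → 730546225.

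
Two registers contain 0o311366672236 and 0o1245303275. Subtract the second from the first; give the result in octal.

0o310121366741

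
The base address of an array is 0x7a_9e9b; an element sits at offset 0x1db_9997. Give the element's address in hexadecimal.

0x2563832

Add column by column in base 16, right to left:
  b+7 = 2 carry 1
  9+9+1 = 3 carry 1
  e+9+1 = 8 carry 1
  9+9+1 = 3 carry 1
  a+b+1 = 6 carry 1
  7+d+1 = 5 carry 1
  0+1+1 = 2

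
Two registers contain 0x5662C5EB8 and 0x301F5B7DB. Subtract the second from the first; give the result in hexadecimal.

Subtract column by column in base 16:
  8-B → D (borrow)
  B-D-1 → D (borrow)
  E-7-1 → 6
  5-B → A (borrow)
  C-5-1 → 6
  2-F → 3 (borrow)
  6-1-1 → 4
  6-0 → 6
  5-3 → 2

0x26436A6DD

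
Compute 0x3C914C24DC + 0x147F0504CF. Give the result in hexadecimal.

Add column by column in base 16, right to left:
  C+F = B carry 1
  D+C+1 = A carry 1
  4+4+1 = 9
  2+0 = 2
  C+5 = 1 carry 1
  4+0+1 = 5
  1+F = 0 carry 1
  9+7+1 = 1 carry 1
  C+4+1 = 1 carry 1
  3+1+1 = 5

0x51105129AB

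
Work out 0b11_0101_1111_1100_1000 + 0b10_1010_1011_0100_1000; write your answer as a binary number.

0b1100000101100010000

Add column by column in base 2, right to left:
  0+0 = 0
  0+0 = 0
  0+0 = 0
  1+1 = 0 carry 1
  0+0+1 = 1
  0+0 = 0
  1+1 = 0 carry 1
  1+0+1 = 0 carry 1
  1+1+1 = 1 carry 1
  1+1+1 = 1 carry 1
  1+0+1 = 0 carry 1
  1+1+1 = 1 carry 1
  1+0+1 = 0 carry 1
  0+1+1 = 0 carry 1
  1+0+1 = 0 carry 1
  0+1+1 = 0 carry 1
  1+0+1 = 0 carry 1
  1+1+1 = 1 carry 1
  final carry 1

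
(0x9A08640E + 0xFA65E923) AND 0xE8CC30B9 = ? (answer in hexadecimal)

Add column by column in base 16, right to left:
  E+3 = 1 carry 1
  0+2+1 = 3
  4+9 = D
  6+E = 4 carry 1
  8+5+1 = E
  0+6 = 6
  A+A = 4 carry 1
  9+F+1 = 9 carry 1
  final carry 1
Sum = 0x1946E4D31; now AND with 0xE8CC30B9:
  1&0=0, 9&E=8, 4&8=0, 6&C=4, E&C=C, 4&3=0, D&0=0, 3&B=3, 1&9=1

0x804C0031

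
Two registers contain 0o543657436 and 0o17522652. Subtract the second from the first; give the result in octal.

0o524134564

Subtract column by column in base 8:
  6-2 → 4
  3-5 → 6 (borrow)
  4-6-1 → 5 (borrow)
  7-2-1 → 4
  5-2 → 3
  6-5 → 1
  3-7 → 4 (borrow)
  4-1-1 → 2
  5-0 → 5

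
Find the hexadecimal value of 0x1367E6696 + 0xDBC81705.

0x212467D9B

Add column by column in base 16, right to left:
  6+5 = B
  9+0 = 9
  6+7 = D
  6+1 = 7
  E+8 = 6 carry 1
  7+C+1 = 4 carry 1
  6+B+1 = 2 carry 1
  3+D+1 = 1 carry 1
  1+0+1 = 2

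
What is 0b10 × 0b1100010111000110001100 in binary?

0b11000101110001100011000

Multiply each base-2 digit by 2, carrying:
  0×2 = 0 → write 0
  0×2 = 0 → write 0
  1×2 = 2 → write 0 carry 1
  1×2+1 = 3 → write 1 carry 1
  0×2+1 = 1 → write 1
  0×2 = 0 → write 0
  0×2 = 0 → write 0
  1×2 = 2 → write 0 carry 1
  1×2+1 = 3 → write 1 carry 1
  0×2+1 = 1 → write 1
  0×2 = 0 → write 0
  0×2 = 0 → write 0
  1×2 = 2 → write 0 carry 1
  1×2+1 = 3 → write 1 carry 1
  1×2+1 = 3 → write 1 carry 1
  0×2+1 = 1 → write 1
  1×2 = 2 → write 0 carry 1
  0×2+1 = 1 → write 1
  0×2 = 0 → write 0
  0×2 = 0 → write 0
  1×2 = 2 → write 0 carry 1
  1×2+1 = 3 → write 1 carry 1
  remaining carry: 1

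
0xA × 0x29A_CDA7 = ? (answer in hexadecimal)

Multiply each base-16 digit by 10, carrying:
  7×10 = 70 → write 6 carry 4
  A×10+4 = 104 → write 8 carry 6
  D×10+6 = 136 → write 8 carry 8
  C×10+8 = 128 → write 0 carry 8
  A×10+8 = 108 → write C carry 6
  9×10+6 = 96 → write 0 carry 6
  2×10+6 = 26 → write A carry 1
  remaining carry: 1

0x1A0C0886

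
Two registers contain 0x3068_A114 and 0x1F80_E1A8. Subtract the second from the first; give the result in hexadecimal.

0x10E7BF6C

Subtract column by column in base 16:
  4-8 → C (borrow)
  1-A-1 → 6 (borrow)
  1-1-1 → F (borrow)
  A-E-1 → B (borrow)
  8-0-1 → 7
  6-8 → E (borrow)
  0-F-1 → 0 (borrow)
  3-1-1 → 1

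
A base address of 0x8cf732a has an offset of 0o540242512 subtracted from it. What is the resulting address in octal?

0x8cf732a = 0o1063671452 in octal.
Subtract column by column in base 8:
  2-2 → 0
  5-1 → 4
  4-5 → 7 (borrow)
  1-2-1 → 6 (borrow)
  7-4-1 → 2
  6-2 → 4
  3-0 → 3
  6-4 → 2
  0-5 → 3 (borrow)
  1-0-1 → 0

0o323426740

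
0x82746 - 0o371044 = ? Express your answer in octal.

0o1432442

0x82746 = 0o2023506 in octal.
Subtract column by column in base 8:
  6-4 → 2
  0-4 → 4 (borrow)
  5-0-1 → 4
  3-1 → 2
  2-7 → 3 (borrow)
  0-3-1 → 4 (borrow)
  2-0-1 → 1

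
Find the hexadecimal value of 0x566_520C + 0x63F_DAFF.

0xBA62D0B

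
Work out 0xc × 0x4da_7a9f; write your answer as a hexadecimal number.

Multiply each base-16 digit by 12, carrying:
  f×12 = 180 → write 4 carry 11
  9×12+11 = 119 → write 7 carry 7
  a×12+7 = 127 → write f carry 7
  7×12+7 = 91 → write b carry 5
  a×12+5 = 125 → write d carry 7
  d×12+7 = 163 → write 3 carry 10
  4×12+10 = 58 → write a carry 3
  remaining carry: 3

0x3a3dbf74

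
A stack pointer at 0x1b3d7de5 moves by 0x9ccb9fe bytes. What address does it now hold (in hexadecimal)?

0x250a37e3

Add column by column in base 16, right to left:
  5+e = 3 carry 1
  e+f+1 = e carry 1
  d+9+1 = 7 carry 1
  7+b+1 = 3 carry 1
  d+c+1 = a carry 1
  3+c+1 = 0 carry 1
  b+9+1 = 5 carry 1
  1+0+1 = 2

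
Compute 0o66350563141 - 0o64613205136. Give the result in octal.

Subtract column by column in base 8:
  1-6 → 3 (borrow)
  4-3-1 → 0
  1-1 → 0
  3-5 → 6 (borrow)
  6-0-1 → 5
  5-2 → 3
  0-3 → 5 (borrow)
  5-1-1 → 3
  3-6 → 5 (borrow)
  6-4-1 → 1
  6-6 → 0

0o1535356003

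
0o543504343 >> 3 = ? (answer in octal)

0o54350434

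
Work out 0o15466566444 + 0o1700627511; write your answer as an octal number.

0o17367416155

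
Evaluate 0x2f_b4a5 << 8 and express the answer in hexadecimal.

0x2fb4a500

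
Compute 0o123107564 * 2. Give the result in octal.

Multiply each base-8 digit by 2, carrying:
  4×2 = 8 → write 0 carry 1
  6×2+1 = 13 → write 5 carry 1
  5×2+1 = 11 → write 3 carry 1
  7×2+1 = 15 → write 7 carry 1
  0×2+1 = 1 → write 1
  1×2 = 2 → write 2
  3×2 = 6 → write 6
  2×2 = 4 → write 4
  1×2 = 2 → write 2

0o246217350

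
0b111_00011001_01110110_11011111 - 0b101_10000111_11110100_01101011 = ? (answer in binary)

0b1100100011000001001110100

Subtract column by column in base 2:
  1-1 → 0
  1-1 → 0
  1-0 → 1
  1-1 → 0
  1-0 → 1
  0-1 → 1 (borrow)
  1-1-1 → 1 (borrow)
  1-0-1 → 0
  0-0 → 0
  1-0 → 1
  1-1 → 0
  0-0 → 0
  1-1 → 0
  1-1 → 0
  1-1 → 0
  0-1 → 1 (borrow)
  1-1-1 → 1 (borrow)
  0-1-1 → 0 (borrow)
  0-1-1 → 0 (borrow)
  1-0-1 → 0
  1-0 → 1
  0-0 → 0
  0-0 → 0
  0-1 → 1 (borrow)
  1-1-1 → 1 (borrow)
  1-0-1 → 0
  1-1 → 0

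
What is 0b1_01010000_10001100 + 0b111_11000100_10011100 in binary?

0b10010001010100101000

Add column by column in base 2, right to left:
  0+0 = 0
  0+0 = 0
  1+1 = 0 carry 1
  1+1+1 = 1 carry 1
  0+1+1 = 0 carry 1
  0+0+1 = 1
  0+0 = 0
  1+1 = 0 carry 1
  0+0+1 = 1
  0+0 = 0
  0+1 = 1
  0+0 = 0
  1+0 = 1
  0+0 = 0
  1+1 = 0 carry 1
  0+1+1 = 0 carry 1
  1+1+1 = 1 carry 1
  0+1+1 = 0 carry 1
  0+1+1 = 0 carry 1
  final carry 1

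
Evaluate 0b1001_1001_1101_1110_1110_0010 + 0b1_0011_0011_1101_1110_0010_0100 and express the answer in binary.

Add column by column in base 2, right to left:
  0+0 = 0
  1+0 = 1
  0+1 = 1
  0+0 = 0
  0+0 = 0
  1+1 = 0 carry 1
  1+0+1 = 0 carry 1
  1+0+1 = 0 carry 1
  0+0+1 = 1
  1+1 = 0 carry 1
  1+1+1 = 1 carry 1
  1+1+1 = 1 carry 1
  1+1+1 = 1 carry 1
  0+0+1 = 1
  1+1 = 0 carry 1
  1+1+1 = 1 carry 1
  1+1+1 = 1 carry 1
  0+1+1 = 0 carry 1
  0+0+1 = 1
  1+0 = 1
  1+1 = 0 carry 1
  0+1+1 = 0 carry 1
  0+0+1 = 1
  1+0 = 1
  0+1 = 1

0b1110011011011110100000110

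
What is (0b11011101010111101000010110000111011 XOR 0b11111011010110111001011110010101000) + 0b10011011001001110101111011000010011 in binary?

0b11000001001011000111000011010100110

First 0b11011101010111101000010110000111011 XOR 0b11111011010110111001011110010101000 = 0b00100110000001010001001000010010011.
Add column by column in base 2, right to left:
  1+1 = 0 carry 1
  1+1+1 = 1 carry 1
  0+0+1 = 1
  0+0 = 0
  1+1 = 0 carry 1
  0+0+1 = 1
  0+0 = 0
  1+0 = 1
  0+0 = 0
  0+1 = 1
  0+1 = 1
  0+0 = 0
  1+1 = 0 carry 1
  0+1+1 = 0 carry 1
  0+1+1 = 0 carry 1
  1+1+1 = 1 carry 1
  0+0+1 = 1
  0+1 = 1
  0+0 = 0
  1+1 = 0 carry 1
  0+1+1 = 0 carry 1
  1+1+1 = 1 carry 1
  0+0+1 = 1
  0+0 = 0
  0+1 = 1
  0+0 = 0
  0+0 = 0
  0+1 = 1
  1+1 = 0 carry 1
  1+0+1 = 0 carry 1
  0+1+1 = 0 carry 1
  0+1+1 = 0 carry 1
  1+0+1 = 0 carry 1
  0+0+1 = 1
  0+1 = 1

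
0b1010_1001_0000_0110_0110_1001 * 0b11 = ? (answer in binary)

Multiply each base-2 digit by 3, carrying:
  1×3 = 3 → write 1 carry 1
  0×3+1 = 1 → write 1
  0×3 = 0 → write 0
  1×3 = 3 → write 1 carry 1
  0×3+1 = 1 → write 1
  1×3 = 3 → write 1 carry 1
  1×3+1 = 4 → write 0 carry 2
  0×3+2 = 2 → write 0 carry 1
  0×3+1 = 1 → write 1
  1×3 = 3 → write 1 carry 1
  1×3+1 = 4 → write 0 carry 2
  0×3+2 = 2 → write 0 carry 1
  0×3+1 = 1 → write 1
  0×3 = 0 → write 0
  0×3 = 0 → write 0
  0×3 = 0 → write 0
  1×3 = 3 → write 1 carry 1
  0×3+1 = 1 → write 1
  0×3 = 0 → write 0
  1×3 = 3 → write 1 carry 1
  0×3+1 = 1 → write 1
  1×3 = 3 → write 1 carry 1
  0×3+1 = 1 → write 1
  1×3 = 3 → write 1 carry 1
  remaining carry: 1

0b1111110110001001100111011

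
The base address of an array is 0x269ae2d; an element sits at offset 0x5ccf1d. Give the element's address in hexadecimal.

0x2c67d4a

Add column by column in base 16, right to left:
  d+d = a carry 1
  2+1+1 = 4
  e+f = d carry 1
  a+c+1 = 7 carry 1
  9+c+1 = 6 carry 1
  6+5+1 = c
  2+0 = 2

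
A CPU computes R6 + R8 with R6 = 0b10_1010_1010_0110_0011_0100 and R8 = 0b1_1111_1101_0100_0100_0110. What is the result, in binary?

Add column by column in base 2, right to left:
  0+0 = 0
  0+1 = 1
  1+1 = 0 carry 1
  0+0+1 = 1
  1+0 = 1
  1+0 = 1
  0+1 = 1
  0+0 = 0
  0+0 = 0
  1+0 = 1
  1+1 = 0 carry 1
  0+0+1 = 1
  0+1 = 1
  1+0 = 1
  0+1 = 1
  1+1 = 0 carry 1
  0+1+1 = 0 carry 1
  1+1+1 = 1 carry 1
  0+1+1 = 0 carry 1
  1+1+1 = 1 carry 1
  0+1+1 = 0 carry 1
  1+0+1 = 0 carry 1
  final carry 1

0b10010100111101001111010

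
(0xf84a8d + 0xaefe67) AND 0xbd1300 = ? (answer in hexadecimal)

0xa50000

Add column by column in base 16, right to left:
  d+7 = 4 carry 1
  8+6+1 = f
  a+e = 8 carry 1
  4+f+1 = 4 carry 1
  8+e+1 = 7 carry 1
  f+a+1 = a carry 1
  final carry 1
Sum = 0x1a748f4; now AND with 0xbd1300:
  1&0=0, a&b=a, 7&d=5, 4&1=0, 8&3=0, f&0=0, 4&0=0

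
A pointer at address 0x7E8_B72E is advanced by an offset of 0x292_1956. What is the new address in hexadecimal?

Add column by column in base 16, right to left:
  E+6 = 4 carry 1
  2+5+1 = 8
  7+9 = 0 carry 1
  B+1+1 = D
  8+2 = A
  E+9 = 7 carry 1
  7+2+1 = A

0xA7AD084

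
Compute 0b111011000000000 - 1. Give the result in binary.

The trailing 9 digits are 0, so subtracting 1 borrows through: they become 1 and the next digit up decrements.

0b111010111111111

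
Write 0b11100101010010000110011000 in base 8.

0o345220630

Group the bits in threes: 011 100 101 010 010 000 110 011 000 → 345220630.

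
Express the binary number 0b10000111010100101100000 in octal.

Group the bits in threes: 010 000 111 010 100 101 100 000 → 20724540.

0o20724540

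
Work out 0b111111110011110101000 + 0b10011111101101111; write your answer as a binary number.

Add column by column in base 2, right to left:
  0+1 = 1
  0+1 = 1
  0+1 = 1
  1+1 = 0 carry 1
  0+0+1 = 1
  1+1 = 0 carry 1
  0+1+1 = 0 carry 1
  1+0+1 = 0 carry 1
  1+1+1 = 1 carry 1
  1+1+1 = 1 carry 1
  1+1+1 = 1 carry 1
  0+1+1 = 0 carry 1
  0+1+1 = 0 carry 1
  1+1+1 = 1 carry 1
  1+0+1 = 0 carry 1
  1+0+1 = 0 carry 1
  1+1+1 = 1 carry 1
  1+0+1 = 0 carry 1
  1+0+1 = 0 carry 1
  1+0+1 = 0 carry 1
  1+0+1 = 0 carry 1
  final carry 1

0b1000010010011100010111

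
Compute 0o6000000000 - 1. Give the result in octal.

The trailing 9 digits are 0, so subtracting 1 borrows through: they become 7 and the next digit up decrements.

0o5777777777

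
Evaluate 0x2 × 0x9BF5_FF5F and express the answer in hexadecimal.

0x137EBFEBE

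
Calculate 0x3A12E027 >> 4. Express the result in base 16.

0x3A12E02

Shifting right by 4 bits = 1 hex digit: drop the last 1.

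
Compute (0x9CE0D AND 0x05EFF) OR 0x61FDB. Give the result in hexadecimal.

0x65FDF

0x9CE0D AND 0x05EFF = 0x04E0D.
Then OR with 0x61FDB.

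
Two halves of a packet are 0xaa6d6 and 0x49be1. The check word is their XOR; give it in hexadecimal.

0xe3d37

XOR each hex digit independently (no carries):
  a^4=e, a^9=3, 6^b=d, d^e=3, 6^1=7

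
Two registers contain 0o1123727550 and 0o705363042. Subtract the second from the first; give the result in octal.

Subtract column by column in base 8:
  0-2 → 6 (borrow)
  5-4-1 → 0
  5-0 → 5
  7-3 → 4
  2-6 → 4 (borrow)
  7-3-1 → 3
  3-5 → 6 (borrow)
  2-0-1 → 1
  1-7 → 2 (borrow)
  1-0-1 → 0

0o216344506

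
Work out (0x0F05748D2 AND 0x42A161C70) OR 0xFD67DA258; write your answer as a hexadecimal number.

0xFF67FAA58

0x0F05748D2 AND 0x42A161C70 = 0x020160850.
Then OR with 0xFD67DA258.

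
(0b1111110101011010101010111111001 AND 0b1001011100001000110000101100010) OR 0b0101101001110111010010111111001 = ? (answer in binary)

0b1101111101111111110010111111001

0b1111110101011010101010111111001 AND 0b1001011100001000110000101100010 = 0b1001010100001000100000101100000.
Then OR with 0b0101101001110111010010111111001.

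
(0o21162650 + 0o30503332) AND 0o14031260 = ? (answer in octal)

0o10020200

Add column by column in base 8, right to left:
  0+2 = 2
  5+3 = 0 carry 1
  6+3+1 = 2 carry 1
  2+3+1 = 6
  6+0 = 6
  1+5 = 6
  1+0 = 1
  2+3 = 5
Sum = 0o51666202; now AND with 0o14031260:
  5&1=1, 1&4=0, 6&0=0, 6&3=2, 6&1=0, 2&2=2, 0&6=0, 2&0=0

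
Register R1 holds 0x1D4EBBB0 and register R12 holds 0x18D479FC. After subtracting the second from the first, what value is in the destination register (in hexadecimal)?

Subtract column by column in base 16:
  0-C → 4 (borrow)
  B-F-1 → B (borrow)
  B-9-1 → 1
  B-7 → 4
  E-4 → A
  4-D → 7 (borrow)
  D-8-1 → 4
  1-1 → 0

0x47A41B4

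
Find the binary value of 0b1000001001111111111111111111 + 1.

0b1000001010000000000000000000

The trailing 19 digits are 1 (max in base 2), so adding 1 cascades: they roll to 0 and the next digit up increments.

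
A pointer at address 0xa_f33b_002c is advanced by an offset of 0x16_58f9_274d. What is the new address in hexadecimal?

0x214c342779

Add column by column in base 16, right to left:
  c+d = 9 carry 1
  2+4+1 = 7
  0+7 = 7
  0+2 = 2
  b+9 = 4 carry 1
  3+f+1 = 3 carry 1
  3+8+1 = c
  f+5 = 4 carry 1
  a+6+1 = 1 carry 1
  0+1+1 = 2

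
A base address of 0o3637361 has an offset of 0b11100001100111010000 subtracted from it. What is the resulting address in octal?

0o222441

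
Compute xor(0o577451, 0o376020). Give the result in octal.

0o601471

XOR each oct digit independently (no carries):
  5^3=6, 7^7=0, 7^6=1, 4^0=4, 5^2=7, 1^0=1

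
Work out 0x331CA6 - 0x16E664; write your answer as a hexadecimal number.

Subtract column by column in base 16:
  6-4 → 2
  A-6 → 4
  C-6 → 6
  1-E → 3 (borrow)
  3-6-1 → C (borrow)
  3-1-1 → 1

0x1C3642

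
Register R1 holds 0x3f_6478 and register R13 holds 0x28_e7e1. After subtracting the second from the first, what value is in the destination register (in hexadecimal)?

0x167c97

Subtract column by column in base 16:
  8-1 → 7
  7-e → 9 (borrow)
  4-7-1 → c (borrow)
  6-e-1 → 7 (borrow)
  f-8-1 → 6
  3-2 → 1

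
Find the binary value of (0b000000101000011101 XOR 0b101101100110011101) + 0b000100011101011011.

0b110001101011011011

First 0b000000101000011101 XOR 0b101101100110011101 = 0b101101001110000000.
Add column by column in base 2, right to left:
  0+1 = 1
  0+1 = 1
  0+0 = 0
  0+1 = 1
  0+1 = 1
  0+0 = 0
  0+1 = 1
  1+0 = 1
  1+1 = 0 carry 1
  1+1+1 = 1 carry 1
  0+1+1 = 0 carry 1
  0+0+1 = 1
  1+0 = 1
  0+0 = 0
  1+1 = 0 carry 1
  1+0+1 = 0 carry 1
  0+0+1 = 1
  1+0 = 1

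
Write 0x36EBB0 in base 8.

0o15565660

Expand each hex digit to 4 bits: 3=0011 6=0110 E=1110 B=1011 B=1011 0=0000.
Group the bits in threes: 001 101 101 110 101 110 110 000 → 15565660.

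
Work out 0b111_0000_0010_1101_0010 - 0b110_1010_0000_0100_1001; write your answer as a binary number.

Subtract column by column in base 2:
  0-1 → 1 (borrow)
  1-0-1 → 0
  0-0 → 0
  0-1 → 1 (borrow)
  1-0-1 → 0
  0-0 → 0
  1-1 → 0
  1-0 → 1
  0-0 → 0
  1-0 → 1
  0-0 → 0
  0-0 → 0
  0-0 → 0
  0-1 → 1 (borrow)
  0-0-1 → 1 (borrow)
  0-1-1 → 0 (borrow)
  1-0-1 → 0
  1-1 → 0
  1-1 → 0

0b110001010001001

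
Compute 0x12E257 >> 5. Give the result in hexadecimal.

0x9712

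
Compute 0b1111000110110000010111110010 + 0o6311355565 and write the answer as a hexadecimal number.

0x4240E167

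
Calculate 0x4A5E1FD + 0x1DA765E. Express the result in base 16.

0x680585B

Add column by column in base 16, right to left:
  D+E = B carry 1
  F+5+1 = 5 carry 1
  1+6+1 = 8
  E+7 = 5 carry 1
  5+A+1 = 0 carry 1
  A+D+1 = 8 carry 1
  4+1+1 = 6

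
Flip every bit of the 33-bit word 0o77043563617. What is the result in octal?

0o00734214160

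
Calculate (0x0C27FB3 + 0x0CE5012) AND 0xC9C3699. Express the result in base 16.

0x900681

Add column by column in base 16, right to left:
  3+2 = 5
  B+1 = C
  F+0 = F
  7+5 = C
  2+E = 0 carry 1
  C+C+1 = 9 carry 1
  final carry 1
Sum = 0x190CFC5; now AND with 0xC9C3699:
  1&C=0, 9&9=9, 0&C=0, C&3=0, F&6=6, C&9=8, 5&9=1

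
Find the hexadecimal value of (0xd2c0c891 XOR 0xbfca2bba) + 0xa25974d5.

0x10f645800

First 0xd2c0c891 XOR 0xbfca2bba = 0x6d0ae32b.
Add column by column in base 16, right to left:
  b+5 = 0 carry 1
  2+d+1 = 0 carry 1
  3+4+1 = 8
  e+7 = 5 carry 1
  a+9+1 = 4 carry 1
  0+5+1 = 6
  d+2 = f
  6+a = 0 carry 1
  final carry 1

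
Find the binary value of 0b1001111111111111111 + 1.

0b1010000000000000000

The trailing 16 digits are 1 (max in base 2), so adding 1 cascades: they roll to 0 and the next digit up increments.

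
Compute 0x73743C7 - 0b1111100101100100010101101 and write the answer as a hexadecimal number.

0b1111100101100100010101101 = 0x1F2C8AD in hexadecimal.
Subtract column by column in base 16:
  7-D → A (borrow)
  C-A-1 → 1
  3-8 → B (borrow)
  4-C-1 → 7 (borrow)
  7-2-1 → 4
  3-F → 4 (borrow)
  7-1-1 → 5

0x5447B1A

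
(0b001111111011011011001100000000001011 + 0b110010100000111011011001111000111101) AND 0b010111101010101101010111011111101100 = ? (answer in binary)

0b10001000000100000101011001001000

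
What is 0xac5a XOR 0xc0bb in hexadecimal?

XOR each hex digit independently (no carries):
  a^c=6, c^0=c, 5^b=e, a^b=1

0x6ce1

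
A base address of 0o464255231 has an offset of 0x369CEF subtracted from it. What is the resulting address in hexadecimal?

0o464255231 = 0x4D15A99 in hexadecimal.
Subtract column by column in base 16:
  9-F → A (borrow)
  9-E-1 → A (borrow)
  A-C-1 → D (borrow)
  5-9-1 → B (borrow)
  1-6-1 → A (borrow)
  D-3-1 → 9
  4-0 → 4

0x49ABDAA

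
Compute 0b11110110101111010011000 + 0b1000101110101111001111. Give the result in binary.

0b100111100100101001100111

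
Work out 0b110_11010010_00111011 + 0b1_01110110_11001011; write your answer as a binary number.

Add column by column in base 2, right to left:
  1+1 = 0 carry 1
  1+1+1 = 1 carry 1
  0+0+1 = 1
  1+1 = 0 carry 1
  1+0+1 = 0 carry 1
  1+0+1 = 0 carry 1
  0+1+1 = 0 carry 1
  0+1+1 = 0 carry 1
  0+0+1 = 1
  1+1 = 0 carry 1
  0+1+1 = 0 carry 1
  0+0+1 = 1
  1+1 = 0 carry 1
  0+1+1 = 0 carry 1
  1+1+1 = 1 carry 1
  1+0+1 = 0 carry 1
  0+1+1 = 0 carry 1
  1+0+1 = 0 carry 1
  1+0+1 = 0 carry 1
  final carry 1

0b10000100100100000110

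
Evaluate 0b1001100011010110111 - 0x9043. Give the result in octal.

0b1001100011010110111 = 0o1143267 in octal.
0x9043 = 0o110103 in octal.
Subtract column by column in base 8:
  7-3 → 4
  6-0 → 6
  2-1 → 1
  3-0 → 3
  4-1 → 3
  1-1 → 0
  1-0 → 1

0o1033164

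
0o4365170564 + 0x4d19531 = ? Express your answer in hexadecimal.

0x28a686a5

0o4365170564 = 0x23d4f174 in hexadecimal.
Add column by column in base 16, right to left:
  4+1 = 5
  7+3 = a
  1+5 = 6
  f+9 = 8 carry 1
  4+1+1 = 6
  d+d = a carry 1
  3+4+1 = 8
  2+0 = 2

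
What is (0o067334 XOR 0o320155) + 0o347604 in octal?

First 0o067334 XOR 0o320155 = 0o347261.
Add column by column in base 8, right to left:
  1+4 = 5
  6+0 = 6
  2+6 = 0 carry 1
  7+7+1 = 7 carry 1
  4+4+1 = 1 carry 1
  3+3+1 = 7

0o717065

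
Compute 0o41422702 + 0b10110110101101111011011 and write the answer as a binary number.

0o41422702 = 0b100001100010010111000010 in binary.
Add column by column in base 2, right to left:
  0+1 = 1
  1+1 = 0 carry 1
  0+0+1 = 1
  0+1 = 1
  0+1 = 1
  0+0 = 0
  1+1 = 0 carry 1
  1+1+1 = 1 carry 1
  1+1+1 = 1 carry 1
  0+1+1 = 0 carry 1
  1+0+1 = 0 carry 1
  0+1+1 = 0 carry 1
  0+1+1 = 0 carry 1
  1+0+1 = 0 carry 1
  0+1+1 = 0 carry 1
  0+0+1 = 1
  0+1 = 1
  1+1 = 0 carry 1
  1+0+1 = 0 carry 1
  0+1+1 = 0 carry 1
  0+1+1 = 0 carry 1
  0+0+1 = 1
  0+1 = 1
  1+0 = 1

0b111000011000000110011101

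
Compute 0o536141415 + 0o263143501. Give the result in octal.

0o1021305116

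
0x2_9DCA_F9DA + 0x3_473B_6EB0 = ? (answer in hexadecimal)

0x5E506688A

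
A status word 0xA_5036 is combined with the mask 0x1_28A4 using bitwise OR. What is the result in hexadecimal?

0xB78B6

OR each hex digit independently (no carries):
  A|1=B, 5|2=7, 0|8=8, 3|A=B, 6|4=6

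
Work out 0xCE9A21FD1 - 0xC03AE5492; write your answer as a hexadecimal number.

0xE5F3CB3F

Subtract column by column in base 16:
  1-2 → F (borrow)
  D-9-1 → 3
  F-4 → B
  1-5 → C (borrow)
  2-E-1 → 3 (borrow)
  A-A-1 → F (borrow)
  9-3-1 → 5
  E-0 → E
  C-C → 0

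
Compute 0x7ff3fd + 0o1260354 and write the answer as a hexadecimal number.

0o1260354 = 0x560ec in hexadecimal.
Add column by column in base 16, right to left:
  d+c = 9 carry 1
  f+e+1 = e carry 1
  3+0+1 = 4
  f+6 = 5 carry 1
  f+5+1 = 5 carry 1
  7+0+1 = 8

0x8554e9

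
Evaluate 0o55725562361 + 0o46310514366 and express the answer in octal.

0o124236276747

Add column by column in base 8, right to left:
  1+6 = 7
  6+6 = 4 carry 1
  3+3+1 = 7
  2+4 = 6
  6+1 = 7
  5+5 = 2 carry 1
  5+0+1 = 6
  2+1 = 3
  7+3 = 2 carry 1
  5+6+1 = 4 carry 1
  5+4+1 = 2 carry 1
  final carry 1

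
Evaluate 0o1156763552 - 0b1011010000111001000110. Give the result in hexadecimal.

0o1156763552 = 0x9BBE76A in hexadecimal.
0b1011010000111001000110 = 0x2D0E46 in hexadecimal.
Subtract column by column in base 16:
  A-6 → 4
  6-4 → 2
  7-E → 9 (borrow)
  E-0-1 → D
  B-D → E (borrow)
  B-2-1 → 8
  9-0 → 9

0x98ED924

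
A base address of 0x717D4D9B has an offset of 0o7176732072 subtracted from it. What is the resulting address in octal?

0x717D4D9B = 0o16137246633 in octal.
Subtract column by column in base 8:
  3-2 → 1
  3-7 → 4 (borrow)
  6-0-1 → 5
  6-2 → 4
  4-3 → 1
  2-7 → 3 (borrow)
  7-6-1 → 0
  3-7 → 4 (borrow)
  1-1-1 → 7 (borrow)
  6-7-1 → 6 (borrow)
  1-0-1 → 0

0o6740314541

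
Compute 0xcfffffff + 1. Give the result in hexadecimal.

0xd0000000

The trailing 7 digits are F (max in base 16), so adding 1 cascades: they roll to 0 and the next digit up increments.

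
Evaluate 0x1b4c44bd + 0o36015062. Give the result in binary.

0x1b4c44bd = 0b11011010011000100010010111101 in binary.
0o36015062 = 0b11110000001101000110010 in binary.
Add column by column in base 2, right to left:
  1+0 = 1
  0+1 = 1
  1+0 = 1
  1+0 = 1
  1+1 = 0 carry 1
  1+1+1 = 1 carry 1
  0+0+1 = 1
  1+0 = 1
  0+0 = 0
  0+1 = 1
  1+0 = 1
  0+1 = 1
  0+1 = 1
  0+0 = 0
  1+0 = 1
  0+0 = 0
  0+0 = 0
  0+0 = 0
  1+0 = 1
  1+1 = 0 carry 1
  0+1+1 = 0 carry 1
  0+1+1 = 0 carry 1
  1+1+1 = 1 carry 1
  0+0+1 = 1
  1+0 = 1
  1+0 = 1
  0+0 = 0
  1+0 = 1
  1+0 = 1

0b11011110001000101111011101111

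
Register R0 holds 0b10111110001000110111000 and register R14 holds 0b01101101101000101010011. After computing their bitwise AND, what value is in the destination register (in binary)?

AND bit by bit (1 only where both bits are 1):
  10111110001000110111000
& 01101101101000101010011
= 00101100001000100010000

0b00101100001000100010000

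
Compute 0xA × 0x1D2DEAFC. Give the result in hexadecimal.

Multiply each base-16 digit by 10, carrying:
  C×10 = 120 → write 8 carry 7
  F×10+7 = 157 → write D carry 9
  A×10+9 = 109 → write D carry 6
  E×10+6 = 146 → write 2 carry 9
  D×10+9 = 139 → write B carry 8
  2×10+8 = 28 → write C carry 1
  D×10+1 = 131 → write 3 carry 8
  1×10+8 = 18 → write 2 carry 1
  remaining carry: 1

0x123CB2DD8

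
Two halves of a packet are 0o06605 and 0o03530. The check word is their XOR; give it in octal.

0o05335

XOR each oct digit independently (no carries):
  0^0=0, 6^3=5, 6^5=3, 0^3=3, 5^0=5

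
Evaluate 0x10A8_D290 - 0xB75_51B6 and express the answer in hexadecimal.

0x53380DA

Subtract column by column in base 16:
  0-6 → A (borrow)
  9-B-1 → D (borrow)
  2-1-1 → 0
  D-5 → 8
  8-5 → 3
  A-7 → 3
  0-B → 5 (borrow)
  1-0-1 → 0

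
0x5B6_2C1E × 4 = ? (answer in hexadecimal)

0x16D8B078

Multiply each base-16 digit by 4, carrying:
  E×4 = 56 → write 8 carry 3
  1×4+3 = 7 → write 7
  C×4 = 48 → write 0 carry 3
  2×4+3 = 11 → write B
  6×4 = 24 → write 8 carry 1
  B×4+1 = 45 → write D carry 2
  5×4+2 = 22 → write 6 carry 1
  remaining carry: 1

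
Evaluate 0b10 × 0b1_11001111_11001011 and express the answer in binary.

0b111001111110010110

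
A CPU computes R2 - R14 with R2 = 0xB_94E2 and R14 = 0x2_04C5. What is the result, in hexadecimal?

0x9901D

Subtract column by column in base 16:
  2-5 → D (borrow)
  E-C-1 → 1
  4-4 → 0
  9-0 → 9
  B-2 → 9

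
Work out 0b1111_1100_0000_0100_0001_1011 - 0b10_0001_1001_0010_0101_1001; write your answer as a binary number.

0b110110100111000111000010

Subtract column by column in base 2:
  1-1 → 0
  1-0 → 1
  0-0 → 0
  1-1 → 0
  1-1 → 0
  0-0 → 0
  0-1 → 1 (borrow)
  0-0-1 → 1 (borrow)
  0-0-1 → 1 (borrow)
  0-1-1 → 0 (borrow)
  1-0-1 → 0
  0-0 → 0
  0-1 → 1 (borrow)
  0-0-1 → 1 (borrow)
  0-0-1 → 1 (borrow)
  0-1-1 → 0 (borrow)
  0-1-1 → 0 (borrow)
  0-0-1 → 1 (borrow)
  1-0-1 → 0
  1-0 → 1
  1-0 → 1
  1-1 → 0
  1-0 → 1
  1-0 → 1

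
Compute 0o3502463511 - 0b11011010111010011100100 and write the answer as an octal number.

0o3447171145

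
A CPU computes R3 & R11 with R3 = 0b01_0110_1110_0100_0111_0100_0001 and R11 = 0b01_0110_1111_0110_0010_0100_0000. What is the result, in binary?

AND bit by bit (1 only where both bits are 1):
  01011011100100011101000001
& 01011011110110001001000000
= 01011011100100001001000000

0b01011011100100001001000000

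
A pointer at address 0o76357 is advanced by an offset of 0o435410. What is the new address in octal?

0o533767

Add column by column in base 8, right to left:
  7+0 = 7
  5+1 = 6
  3+4 = 7
  6+5 = 3 carry 1
  7+3+1 = 3 carry 1
  0+4+1 = 5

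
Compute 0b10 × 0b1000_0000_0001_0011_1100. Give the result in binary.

Multiply each base-2 digit by 2, carrying:
  0×2 = 0 → write 0
  0×2 = 0 → write 0
  1×2 = 2 → write 0 carry 1
  1×2+1 = 3 → write 1 carry 1
  1×2+1 = 3 → write 1 carry 1
  1×2+1 = 3 → write 1 carry 1
  0×2+1 = 1 → write 1
  0×2 = 0 → write 0
  1×2 = 2 → write 0 carry 1
  0×2+1 = 1 → write 1
  0×2 = 0 → write 0
  0×2 = 0 → write 0
  0×2 = 0 → write 0
  0×2 = 0 → write 0
  0×2 = 0 → write 0
  0×2 = 0 → write 0
  0×2 = 0 → write 0
  0×2 = 0 → write 0
  0×2 = 0 → write 0
  1×2 = 2 → write 0 carry 1
  remaining carry: 1

0b100000000001001111000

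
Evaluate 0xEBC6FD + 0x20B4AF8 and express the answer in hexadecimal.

0x2F711F5

Add column by column in base 16, right to left:
  D+8 = 5 carry 1
  F+F+1 = F carry 1
  6+A+1 = 1 carry 1
  C+4+1 = 1 carry 1
  B+B+1 = 7 carry 1
  E+0+1 = F
  0+2 = 2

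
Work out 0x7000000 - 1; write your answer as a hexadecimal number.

0x6ffffff

The trailing 6 digits are 0, so subtracting 1 borrows through: they become F and the next digit up decrements.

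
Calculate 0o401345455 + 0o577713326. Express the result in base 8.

Add column by column in base 8, right to left:
  5+6 = 3 carry 1
  5+2+1 = 0 carry 1
  4+3+1 = 0 carry 1
  5+3+1 = 1 carry 1
  4+1+1 = 6
  3+7 = 2 carry 1
  1+7+1 = 1 carry 1
  0+7+1 = 0 carry 1
  4+5+1 = 2 carry 1
  final carry 1

0o1201261003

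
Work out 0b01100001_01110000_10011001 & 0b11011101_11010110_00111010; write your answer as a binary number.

AND bit by bit (1 only where both bits are 1):
  011000010111000010011001
& 110111011101011000111010
= 010000010101000000011000

0b010000010101000000011000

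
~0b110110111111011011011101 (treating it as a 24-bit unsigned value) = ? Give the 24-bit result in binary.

Invert each bit: 110110111111011011011101 → 001001000000100100100010.

0b001001000000100100100010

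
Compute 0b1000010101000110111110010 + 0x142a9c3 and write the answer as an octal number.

0o223233665

0b1000010101000110111110010 = 0o102506762 in octal.
0x142a9c3 = 0o120524703 in octal.
Add column by column in base 8, right to left:
  2+3 = 5
  6+0 = 6
  7+7 = 6 carry 1
  6+4+1 = 3 carry 1
  0+2+1 = 3
  5+5 = 2 carry 1
  2+0+1 = 3
  0+2 = 2
  1+1 = 2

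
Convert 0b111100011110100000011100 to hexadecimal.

0xF1E81C

Group the bits into nibbles: 1111 0001 1110 1000 0001 1100 → F1E81C.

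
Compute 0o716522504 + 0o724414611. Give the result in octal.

0o1643137315

Add column by column in base 8, right to left:
  4+1 = 5
  0+1 = 1
  5+6 = 3 carry 1
  2+4+1 = 7
  2+1 = 3
  5+4 = 1 carry 1
  6+4+1 = 3 carry 1
  1+2+1 = 4
  7+7 = 6 carry 1
  final carry 1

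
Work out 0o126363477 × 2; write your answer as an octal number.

0o254747176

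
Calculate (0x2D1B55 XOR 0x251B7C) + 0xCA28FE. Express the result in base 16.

First 0x2D1B55 XOR 0x251B7C = 0x080029.
Add column by column in base 16, right to left:
  9+E = 7 carry 1
  2+F+1 = 2 carry 1
  0+8+1 = 9
  0+2 = 2
  8+A = 2 carry 1
  0+C+1 = D

0xD22927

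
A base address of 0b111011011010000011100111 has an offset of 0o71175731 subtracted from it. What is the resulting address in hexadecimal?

0x8A50E

0b111011011010000011100111 = 0xEDA0E7 in hexadecimal.
0o71175731 = 0xE4FBD9 in hexadecimal.
Subtract column by column in base 16:
  7-9 → E (borrow)
  E-D-1 → 0
  0-B → 5 (borrow)
  A-F-1 → A (borrow)
  D-4-1 → 8
  E-E → 0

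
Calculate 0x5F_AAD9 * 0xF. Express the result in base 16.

0x59B02B7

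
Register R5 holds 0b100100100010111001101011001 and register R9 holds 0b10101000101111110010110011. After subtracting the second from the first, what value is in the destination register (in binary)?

Subtract column by column in base 2:
  1-1 → 0
  0-1 → 1 (borrow)
  0-0-1 → 1 (borrow)
  1-0-1 → 0
  1-1 → 0
  0-1 → 1 (borrow)
  1-0-1 → 0
  0-1 → 1 (borrow)
  1-0-1 → 0
  1-0 → 1
  0-1 → 1 (borrow)
  0-1-1 → 0 (borrow)
  1-1-1 → 1 (borrow)
  1-1-1 → 1 (borrow)
  1-1-1 → 1 (borrow)
  0-1-1 → 0 (borrow)
  1-0-1 → 0
  0-1 → 1 (borrow)
  0-0-1 → 1 (borrow)
  0-0-1 → 1 (borrow)
  1-0-1 → 0
  0-1 → 1 (borrow)
  0-0-1 → 1 (borrow)
  1-1-1 → 1 (borrow)
  0-0-1 → 1 (borrow)
  0-1-1 → 0 (borrow)
  1-0-1 → 0

0b1111011100111011010100110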